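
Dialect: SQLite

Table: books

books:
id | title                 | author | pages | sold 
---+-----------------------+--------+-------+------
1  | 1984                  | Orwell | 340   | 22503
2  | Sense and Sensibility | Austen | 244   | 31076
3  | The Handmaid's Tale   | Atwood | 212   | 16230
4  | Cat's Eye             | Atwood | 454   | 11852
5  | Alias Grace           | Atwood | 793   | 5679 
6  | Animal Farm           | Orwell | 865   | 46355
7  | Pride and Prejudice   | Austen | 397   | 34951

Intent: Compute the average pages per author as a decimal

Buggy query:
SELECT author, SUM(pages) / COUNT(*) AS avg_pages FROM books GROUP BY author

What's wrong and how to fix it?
Bug: Both operands are integers, so '/' performs integer division and truncates

Fix: Multiply by 1.0 (or CAST to REAL) to force floating-point division

Corrected query:
SELECT author, SUM(pages) * 1.0 / COUNT(*) AS avg_pages FROM books GROUP BY author

Result:
author | avg_pages 
-------+-----------
Atwood | 486.333333
Austen | 320.5     
Orwell | 602.5     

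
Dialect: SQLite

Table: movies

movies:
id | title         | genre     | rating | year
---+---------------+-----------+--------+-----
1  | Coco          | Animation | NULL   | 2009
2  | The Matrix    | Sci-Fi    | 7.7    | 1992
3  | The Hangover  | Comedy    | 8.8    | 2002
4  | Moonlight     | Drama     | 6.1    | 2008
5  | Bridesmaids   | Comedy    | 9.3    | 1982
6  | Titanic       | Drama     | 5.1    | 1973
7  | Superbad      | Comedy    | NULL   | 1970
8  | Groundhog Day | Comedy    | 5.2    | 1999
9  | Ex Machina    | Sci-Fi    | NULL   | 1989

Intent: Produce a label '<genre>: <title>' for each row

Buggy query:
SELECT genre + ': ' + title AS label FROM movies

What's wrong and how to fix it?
Bug: SQLite uses || for string concatenation; + coerces text to numbers (yielding 0)

Fix: Replace + with || to concatenate text

Corrected query:
SELECT genre || ': ' || title AS label FROM movies

Result:
label                
---------------------
Animation: Coco      
Sci-Fi: The Matrix   
Comedy: The Hangover 
Drama: Moonlight     
Comedy: Bridesmaids  
Drama: Titanic       
Comedy: Superbad     
Comedy: Groundhog Day
Sci-Fi: Ex Machina   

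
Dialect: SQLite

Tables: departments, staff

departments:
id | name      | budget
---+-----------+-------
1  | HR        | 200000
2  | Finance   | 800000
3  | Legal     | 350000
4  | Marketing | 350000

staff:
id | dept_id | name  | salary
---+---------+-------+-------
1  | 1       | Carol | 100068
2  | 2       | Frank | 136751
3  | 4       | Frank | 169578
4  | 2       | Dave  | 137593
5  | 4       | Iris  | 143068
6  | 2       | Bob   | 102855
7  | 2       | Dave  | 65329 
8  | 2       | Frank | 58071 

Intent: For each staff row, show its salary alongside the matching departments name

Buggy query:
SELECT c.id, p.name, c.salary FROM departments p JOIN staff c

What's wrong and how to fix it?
Bug: Missing join condition: each staff row is matched to all departments rows instead of just its own

Fix: Add ON c.dept_id = p.id to the JOIN

Corrected query:
SELECT c.id, p.name, c.salary FROM departments p JOIN staff c ON c.dept_id = p.id

Result:
id | name      | salary
---+-----------+-------
1  | HR        | 100068
2  | Finance   | 136751
3  | Marketing | 169578
4  | Finance   | 137593
5  | Marketing | 143068
6  | Finance   | 102855
7  | Finance   | 65329 
8  | Finance   | 58071 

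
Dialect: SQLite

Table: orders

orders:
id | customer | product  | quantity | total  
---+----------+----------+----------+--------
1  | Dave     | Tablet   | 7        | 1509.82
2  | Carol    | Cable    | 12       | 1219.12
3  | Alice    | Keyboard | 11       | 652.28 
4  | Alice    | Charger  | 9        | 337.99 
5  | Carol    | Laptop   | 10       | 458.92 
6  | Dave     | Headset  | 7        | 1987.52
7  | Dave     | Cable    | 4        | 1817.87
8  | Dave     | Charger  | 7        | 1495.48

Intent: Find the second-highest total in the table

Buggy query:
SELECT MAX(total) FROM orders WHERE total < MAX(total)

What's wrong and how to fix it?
Bug: The inner MAX is an aggregate inside WHERE, which is not allowed

Fix: Compute the overall MAX in a subquery, then take MAX of rows below it

Corrected query:
SELECT MAX(total) FROM orders WHERE total < (SELECT MAX(total) FROM orders)

Result:
MAX(total)
----------
1817.87   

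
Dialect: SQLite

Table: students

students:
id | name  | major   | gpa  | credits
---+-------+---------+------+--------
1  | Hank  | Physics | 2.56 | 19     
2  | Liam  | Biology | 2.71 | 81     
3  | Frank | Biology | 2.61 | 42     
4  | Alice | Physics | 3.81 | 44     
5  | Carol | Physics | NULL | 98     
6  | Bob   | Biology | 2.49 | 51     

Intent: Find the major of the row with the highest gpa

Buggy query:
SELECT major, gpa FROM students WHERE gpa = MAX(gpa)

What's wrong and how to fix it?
Bug: WHERE is evaluated per row; an aggregate over the whole table isn't defined there

Fix: Wrap MAX in a scalar subquery so WHERE compares against a single value

Corrected query:
SELECT major, gpa FROM students WHERE gpa = (SELECT MAX(gpa) FROM students)

Result:
major   | gpa 
--------+-----
Physics | 3.81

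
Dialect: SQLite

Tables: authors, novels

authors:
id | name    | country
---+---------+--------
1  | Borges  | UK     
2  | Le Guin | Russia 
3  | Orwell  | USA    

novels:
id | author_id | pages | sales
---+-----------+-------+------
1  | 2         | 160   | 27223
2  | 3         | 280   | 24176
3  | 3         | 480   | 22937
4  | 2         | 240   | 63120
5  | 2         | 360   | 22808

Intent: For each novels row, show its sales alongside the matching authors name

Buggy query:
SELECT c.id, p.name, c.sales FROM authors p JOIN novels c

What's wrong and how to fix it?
Bug: Missing join condition: each novels row is matched to all authors rows instead of just its own

Fix: Add ON c.author_id = p.id to the JOIN

Corrected query:
SELECT c.id, p.name, c.sales FROM authors p JOIN novels c ON c.author_id = p.id

Result:
id | name    | sales
---+---------+------
1  | Le Guin | 27223
2  | Orwell  | 24176
3  | Orwell  | 22937
4  | Le Guin | 63120
5  | Le Guin | 22808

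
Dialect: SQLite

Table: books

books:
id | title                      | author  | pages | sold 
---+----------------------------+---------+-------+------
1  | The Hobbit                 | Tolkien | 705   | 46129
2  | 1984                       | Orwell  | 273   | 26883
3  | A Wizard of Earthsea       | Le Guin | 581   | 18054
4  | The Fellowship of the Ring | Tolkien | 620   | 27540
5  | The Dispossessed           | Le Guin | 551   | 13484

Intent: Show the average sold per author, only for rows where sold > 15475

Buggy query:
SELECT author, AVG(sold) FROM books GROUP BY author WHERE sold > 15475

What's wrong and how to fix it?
Bug: Row-level WHERE must come before GROUP BY in the clause order

Fix: Place WHERE between FROM and GROUP BY

Corrected query:
SELECT author, AVG(sold) FROM books WHERE sold > 15475 GROUP BY author

Result:
author  | AVG(sold)
--------+----------
Le Guin | 18054    
Orwell  | 26883    
Tolkien | 36834.5  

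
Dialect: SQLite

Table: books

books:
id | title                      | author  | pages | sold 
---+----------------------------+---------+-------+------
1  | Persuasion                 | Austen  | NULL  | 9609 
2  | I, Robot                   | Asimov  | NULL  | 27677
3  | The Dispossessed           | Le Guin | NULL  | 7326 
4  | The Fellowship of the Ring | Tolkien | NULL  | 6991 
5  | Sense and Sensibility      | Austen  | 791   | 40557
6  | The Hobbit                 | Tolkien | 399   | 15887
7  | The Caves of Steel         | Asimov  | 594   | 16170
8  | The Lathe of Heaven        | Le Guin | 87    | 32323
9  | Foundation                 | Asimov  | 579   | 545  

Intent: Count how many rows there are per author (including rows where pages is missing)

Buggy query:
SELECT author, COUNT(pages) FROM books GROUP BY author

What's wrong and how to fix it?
Bug: COUNT(pages) skips NULLs, so groups with missing pages are undercounted

Fix: Replace COUNT(pages) with COUNT(*)

Corrected query:
SELECT author, COUNT(*) FROM books GROUP BY author

Result:
author  | COUNT(*)
--------+---------
Asimov  | 3       
Austen  | 2       
Le Guin | 2       
Tolkien | 2       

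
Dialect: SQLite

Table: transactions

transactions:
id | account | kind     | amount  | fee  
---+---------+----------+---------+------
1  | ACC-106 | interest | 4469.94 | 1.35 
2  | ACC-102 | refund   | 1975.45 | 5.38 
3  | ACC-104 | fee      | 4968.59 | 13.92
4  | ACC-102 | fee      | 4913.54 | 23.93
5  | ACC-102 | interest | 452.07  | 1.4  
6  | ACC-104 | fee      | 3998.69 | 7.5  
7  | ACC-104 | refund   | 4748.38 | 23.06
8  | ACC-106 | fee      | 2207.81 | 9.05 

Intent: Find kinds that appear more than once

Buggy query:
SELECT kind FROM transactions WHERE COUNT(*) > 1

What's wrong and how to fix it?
Bug: WHERE can't reference COUNT(*); aggregates are computed after WHERE

Fix: Group first, then use HAVING for the count condition

Corrected query:
SELECT kind FROM transactions GROUP BY kind HAVING COUNT(*) > 1

Result:
kind    
--------
fee     
interest
refund  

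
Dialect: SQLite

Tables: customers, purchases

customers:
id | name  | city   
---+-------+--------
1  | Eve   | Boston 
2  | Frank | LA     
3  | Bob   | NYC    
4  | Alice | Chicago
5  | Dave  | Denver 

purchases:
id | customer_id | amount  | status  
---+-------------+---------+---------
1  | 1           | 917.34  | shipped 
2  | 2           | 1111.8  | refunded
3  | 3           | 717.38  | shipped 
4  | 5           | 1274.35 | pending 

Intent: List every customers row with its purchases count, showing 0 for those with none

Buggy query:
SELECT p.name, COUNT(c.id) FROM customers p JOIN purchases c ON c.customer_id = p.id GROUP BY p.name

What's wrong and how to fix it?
Bug: An inner join excludes parents with zero children

Fix: Switch to LEFT JOIN to retain unmatched parent rows

Corrected query:
SELECT p.name, COUNT(c.id) FROM customers p LEFT JOIN purchases c ON c.customer_id = p.id GROUP BY p.name

Result:
name  | COUNT(c.id)
------+------------
Alice | 0          
Bob   | 1          
Dave  | 1          
Eve   | 1          
Frank | 1          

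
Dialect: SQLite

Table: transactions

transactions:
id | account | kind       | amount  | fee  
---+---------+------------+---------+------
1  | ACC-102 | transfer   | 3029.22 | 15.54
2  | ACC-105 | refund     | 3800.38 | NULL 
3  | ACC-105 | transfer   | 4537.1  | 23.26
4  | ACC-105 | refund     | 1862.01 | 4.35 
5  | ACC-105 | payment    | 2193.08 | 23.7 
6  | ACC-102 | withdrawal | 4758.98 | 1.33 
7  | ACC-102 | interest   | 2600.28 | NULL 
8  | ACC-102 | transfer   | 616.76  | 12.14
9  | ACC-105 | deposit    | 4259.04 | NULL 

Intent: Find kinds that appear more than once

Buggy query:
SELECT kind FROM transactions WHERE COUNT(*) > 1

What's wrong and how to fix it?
Bug: COUNT(*) is an aggregate and cannot be used in WHERE

Fix: GROUP BY kind, then filter groups with HAVING COUNT(*) > 1

Corrected query:
SELECT kind FROM transactions GROUP BY kind HAVING COUNT(*) > 1

Result:
kind    
--------
refund  
transfer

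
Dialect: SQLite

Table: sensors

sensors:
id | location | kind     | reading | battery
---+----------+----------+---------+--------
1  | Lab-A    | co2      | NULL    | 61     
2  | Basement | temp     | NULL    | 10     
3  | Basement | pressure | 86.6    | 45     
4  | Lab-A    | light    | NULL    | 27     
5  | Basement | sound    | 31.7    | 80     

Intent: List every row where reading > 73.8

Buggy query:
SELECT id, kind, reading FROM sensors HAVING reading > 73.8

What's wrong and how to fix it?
Bug: HAVING filters the output of aggregation, but this query has no GROUP BY and no aggregate functions, so SQLite rejects it (HAVING clause on a non-aggregate query); the condition here is per row

Fix: Replace HAVING with WHERE since the condition applies to individual rows

Corrected query:
SELECT id, kind, reading FROM sensors WHERE reading > 73.8

Result:
id | kind     | reading
---+----------+--------
3  | pressure | 86.6   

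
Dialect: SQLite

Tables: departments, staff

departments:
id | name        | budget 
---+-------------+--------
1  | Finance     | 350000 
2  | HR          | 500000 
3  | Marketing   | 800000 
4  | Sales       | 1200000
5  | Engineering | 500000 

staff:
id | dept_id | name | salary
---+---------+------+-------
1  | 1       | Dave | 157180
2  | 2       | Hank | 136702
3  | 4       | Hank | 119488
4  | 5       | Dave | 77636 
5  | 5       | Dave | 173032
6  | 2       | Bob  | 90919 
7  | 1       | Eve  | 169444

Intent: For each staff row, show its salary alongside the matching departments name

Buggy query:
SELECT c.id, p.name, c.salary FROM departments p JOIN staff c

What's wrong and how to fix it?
Bug: Missing join condition: each staff row is matched to all departments rows instead of just its own

Fix: Add ON c.dept_id = p.id to the JOIN

Corrected query:
SELECT c.id, p.name, c.salary FROM departments p JOIN staff c ON c.dept_id = p.id

Result:
id | name        | salary
---+-------------+-------
1  | Finance     | 157180
2  | HR          | 136702
3  | Sales       | 119488
4  | Engineering | 77636 
5  | Engineering | 173032
6  | HR          | 90919 
7  | Finance     | 169444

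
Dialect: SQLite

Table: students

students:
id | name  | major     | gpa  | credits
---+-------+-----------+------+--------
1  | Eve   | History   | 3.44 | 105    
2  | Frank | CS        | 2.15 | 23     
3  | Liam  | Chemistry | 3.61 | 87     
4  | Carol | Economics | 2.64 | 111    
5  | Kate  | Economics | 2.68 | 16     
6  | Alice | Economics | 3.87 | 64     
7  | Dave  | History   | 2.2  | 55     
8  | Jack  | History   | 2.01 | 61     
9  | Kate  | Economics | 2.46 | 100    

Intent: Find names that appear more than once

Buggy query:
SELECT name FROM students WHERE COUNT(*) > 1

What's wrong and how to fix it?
Bug: COUNT(*) is an aggregate and cannot be used in WHERE

Fix: GROUP BY name, then filter groups with HAVING COUNT(*) > 1

Corrected query:
SELECT name FROM students GROUP BY name HAVING COUNT(*) > 1

Result:
name
----
Kate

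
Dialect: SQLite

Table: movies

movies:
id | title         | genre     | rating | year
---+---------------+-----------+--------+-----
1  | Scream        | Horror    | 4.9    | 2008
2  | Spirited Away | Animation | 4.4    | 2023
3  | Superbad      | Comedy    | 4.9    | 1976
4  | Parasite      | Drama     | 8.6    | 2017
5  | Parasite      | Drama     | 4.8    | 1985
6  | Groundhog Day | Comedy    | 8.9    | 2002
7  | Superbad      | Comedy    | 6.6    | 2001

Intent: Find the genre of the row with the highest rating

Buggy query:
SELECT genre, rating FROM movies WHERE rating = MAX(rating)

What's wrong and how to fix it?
Bug: MAX(rating) is an aggregate and cannot be used directly in WHERE

Fix: Use a subquery: WHERE rating = (SELECT MAX(rating) FROM movies)

Corrected query:
SELECT genre, rating FROM movies WHERE rating = (SELECT MAX(rating) FROM movies)

Result:
genre  | rating
-------+-------
Comedy | 8.9   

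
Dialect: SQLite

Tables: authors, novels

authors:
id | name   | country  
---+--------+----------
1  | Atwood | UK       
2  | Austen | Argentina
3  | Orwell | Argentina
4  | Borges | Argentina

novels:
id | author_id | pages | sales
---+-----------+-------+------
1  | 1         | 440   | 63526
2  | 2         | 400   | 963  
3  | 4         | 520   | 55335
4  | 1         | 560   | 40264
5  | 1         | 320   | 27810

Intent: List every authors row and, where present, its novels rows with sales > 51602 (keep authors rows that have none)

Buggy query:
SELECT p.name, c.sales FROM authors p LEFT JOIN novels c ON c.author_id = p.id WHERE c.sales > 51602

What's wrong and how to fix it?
Bug: A WHERE condition on the right-hand table after LEFT JOIN drops unmatched parents

Fix: Put 'c.sales > 51602' in the JOIN's ON clause instead of WHERE

Corrected query:
SELECT p.name, c.sales FROM authors p LEFT JOIN novels c ON c.author_id = p.id AND c.sales > 51602

Result:
name   | sales
-------+------
Atwood | 63526
Austen | NULL 
Orwell | NULL 
Borges | 55335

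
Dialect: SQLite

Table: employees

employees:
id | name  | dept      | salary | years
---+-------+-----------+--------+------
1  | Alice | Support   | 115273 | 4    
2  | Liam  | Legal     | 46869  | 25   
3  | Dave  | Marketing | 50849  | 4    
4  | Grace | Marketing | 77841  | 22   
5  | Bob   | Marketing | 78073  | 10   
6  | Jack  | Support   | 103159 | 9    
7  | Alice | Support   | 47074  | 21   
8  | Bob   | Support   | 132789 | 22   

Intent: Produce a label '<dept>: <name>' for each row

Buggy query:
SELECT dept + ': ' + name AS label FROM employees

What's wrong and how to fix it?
Bug: SQLite uses || for string concatenation; + coerces text to numbers (yielding 0)

Fix: Replace + with || to concatenate text

Corrected query:
SELECT dept || ': ' || name AS label FROM employees

Result:
label           
----------------
Support: Alice  
Legal: Liam     
Marketing: Dave 
Marketing: Grace
Marketing: Bob  
Support: Jack   
Support: Alice  
Support: Bob    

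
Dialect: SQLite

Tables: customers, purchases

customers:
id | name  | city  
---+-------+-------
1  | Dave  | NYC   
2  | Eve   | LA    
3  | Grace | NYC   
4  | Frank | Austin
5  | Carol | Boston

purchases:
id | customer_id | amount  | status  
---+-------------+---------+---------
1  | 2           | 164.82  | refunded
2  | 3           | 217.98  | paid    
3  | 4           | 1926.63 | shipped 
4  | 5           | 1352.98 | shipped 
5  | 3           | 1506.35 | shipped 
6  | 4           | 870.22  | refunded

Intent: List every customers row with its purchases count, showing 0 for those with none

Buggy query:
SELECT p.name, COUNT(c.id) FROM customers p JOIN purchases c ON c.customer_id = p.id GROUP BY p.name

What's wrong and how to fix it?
Bug: An inner join excludes parents with zero children

Fix: Switch to LEFT JOIN to retain unmatched parent rows

Corrected query:
SELECT p.name, COUNT(c.id) FROM customers p LEFT JOIN purchases c ON c.customer_id = p.id GROUP BY p.name

Result:
name  | COUNT(c.id)
------+------------
Carol | 1          
Dave  | 0          
Eve   | 1          
Frank | 2          
Grace | 2          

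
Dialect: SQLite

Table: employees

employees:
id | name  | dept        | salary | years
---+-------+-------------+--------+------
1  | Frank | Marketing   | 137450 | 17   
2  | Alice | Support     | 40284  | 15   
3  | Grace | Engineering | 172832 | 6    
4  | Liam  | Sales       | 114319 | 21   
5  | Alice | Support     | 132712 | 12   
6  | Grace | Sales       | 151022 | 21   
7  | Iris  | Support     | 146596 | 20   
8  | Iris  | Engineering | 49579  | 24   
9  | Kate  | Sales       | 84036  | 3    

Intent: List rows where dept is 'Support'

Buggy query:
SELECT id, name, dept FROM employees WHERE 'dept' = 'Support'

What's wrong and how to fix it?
Bug: Single quotes denote string literals in SQL; the column name is being compared as a constant string

Fix: Remove the quotes around the column name (or use double quotes for an identifier)

Corrected query:
SELECT id, name, dept FROM employees WHERE dept = 'Support'

Result:
id | name  | dept   
---+-------+--------
2  | Alice | Support
5  | Alice | Support
7  | Iris  | Support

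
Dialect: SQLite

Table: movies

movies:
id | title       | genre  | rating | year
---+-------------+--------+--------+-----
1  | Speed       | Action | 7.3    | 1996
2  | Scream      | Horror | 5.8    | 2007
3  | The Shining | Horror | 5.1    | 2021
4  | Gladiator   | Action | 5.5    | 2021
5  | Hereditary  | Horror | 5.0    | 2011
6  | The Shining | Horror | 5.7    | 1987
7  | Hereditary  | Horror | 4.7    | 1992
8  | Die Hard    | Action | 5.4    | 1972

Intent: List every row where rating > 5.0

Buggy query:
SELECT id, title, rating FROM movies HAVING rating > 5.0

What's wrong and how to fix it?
Bug: HAVING filters the output of aggregation, but this query has no GROUP BY and no aggregate functions, so SQLite rejects it (HAVING clause on a non-aggregate query); the condition here is per row

Fix: Use WHERE for row-level filtering

Corrected query:
SELECT id, title, rating FROM movies WHERE rating > 5.0

Result:
id | title       | rating
---+-------------+-------
1  | Speed       | 7.3   
2  | Scream      | 5.8   
3  | The Shining | 5.1   
4  | Gladiator   | 5.5   
6  | The Shining | 5.7   
8  | Die Hard    | 5.4   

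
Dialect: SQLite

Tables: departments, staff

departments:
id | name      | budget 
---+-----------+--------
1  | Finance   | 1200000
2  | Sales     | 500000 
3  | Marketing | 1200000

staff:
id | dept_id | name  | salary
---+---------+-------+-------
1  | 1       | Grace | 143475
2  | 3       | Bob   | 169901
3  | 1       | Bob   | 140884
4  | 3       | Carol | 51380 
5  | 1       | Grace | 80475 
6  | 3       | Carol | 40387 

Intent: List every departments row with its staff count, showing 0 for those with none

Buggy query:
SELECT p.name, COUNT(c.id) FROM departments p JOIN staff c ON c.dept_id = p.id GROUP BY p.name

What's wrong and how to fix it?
Bug: An inner join excludes parents with zero children

Fix: Switch to LEFT JOIN to retain unmatched parent rows

Corrected query:
SELECT p.name, COUNT(c.id) FROM departments p LEFT JOIN staff c ON c.dept_id = p.id GROUP BY p.name

Result:
name      | COUNT(c.id)
----------+------------
Finance   | 3          
Marketing | 3          
Sales     | 0          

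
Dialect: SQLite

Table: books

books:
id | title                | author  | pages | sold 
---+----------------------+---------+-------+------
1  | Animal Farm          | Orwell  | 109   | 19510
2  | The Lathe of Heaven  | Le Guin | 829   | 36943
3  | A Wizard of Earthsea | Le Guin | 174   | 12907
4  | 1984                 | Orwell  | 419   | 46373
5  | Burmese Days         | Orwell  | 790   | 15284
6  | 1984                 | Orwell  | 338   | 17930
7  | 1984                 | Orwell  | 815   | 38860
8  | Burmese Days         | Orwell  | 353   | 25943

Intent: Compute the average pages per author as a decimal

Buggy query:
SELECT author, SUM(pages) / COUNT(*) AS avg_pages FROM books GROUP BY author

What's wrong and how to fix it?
Bug: Both operands are integers, so '/' performs integer division and truncates

Fix: Multiply by 1.0 (or CAST to REAL) to force floating-point division

Corrected query:
SELECT author, SUM(pages) * 1.0 / COUNT(*) AS avg_pages FROM books GROUP BY author

Result:
author  | avg_pages 
--------+-----------
Le Guin | 501.5     
Orwell  | 470.666667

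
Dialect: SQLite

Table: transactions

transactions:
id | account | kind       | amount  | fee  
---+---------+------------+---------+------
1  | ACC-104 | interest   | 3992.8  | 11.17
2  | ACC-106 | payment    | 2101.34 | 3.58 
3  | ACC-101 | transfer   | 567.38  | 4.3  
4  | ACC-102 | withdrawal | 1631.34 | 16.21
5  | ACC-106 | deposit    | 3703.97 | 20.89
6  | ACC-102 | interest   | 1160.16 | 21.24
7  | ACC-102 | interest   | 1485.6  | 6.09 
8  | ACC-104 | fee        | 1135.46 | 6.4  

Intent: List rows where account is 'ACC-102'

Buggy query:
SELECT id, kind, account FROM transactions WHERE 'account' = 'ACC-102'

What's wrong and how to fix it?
Bug: Single quotes denote string literals in SQL; the column name is being compared as a constant string

Fix: Remove the quotes around the column name (or use double quotes for an identifier)

Corrected query:
SELECT id, kind, account FROM transactions WHERE account = 'ACC-102'

Result:
id | kind       | account
---+------------+--------
4  | withdrawal | ACC-102
6  | interest   | ACC-102
7  | interest   | ACC-102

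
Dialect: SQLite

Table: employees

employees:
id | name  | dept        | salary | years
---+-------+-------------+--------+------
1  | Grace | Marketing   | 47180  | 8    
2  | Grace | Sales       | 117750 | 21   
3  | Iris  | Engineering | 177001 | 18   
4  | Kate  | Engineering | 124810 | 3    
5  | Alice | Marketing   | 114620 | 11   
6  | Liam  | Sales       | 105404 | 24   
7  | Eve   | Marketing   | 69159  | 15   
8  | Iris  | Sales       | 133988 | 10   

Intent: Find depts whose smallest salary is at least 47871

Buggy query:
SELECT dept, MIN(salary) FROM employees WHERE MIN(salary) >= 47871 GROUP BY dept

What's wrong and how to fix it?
Bug: MIN() in WHERE is a misuse of aggregate

Fix: Use HAVING for the per-group MIN condition

Corrected query:
SELECT dept, MIN(salary) FROM employees GROUP BY dept HAVING MIN(salary) >= 47871

Result:
dept        | MIN(salary)
------------+------------
Engineering | 124810     
Sales       | 105404     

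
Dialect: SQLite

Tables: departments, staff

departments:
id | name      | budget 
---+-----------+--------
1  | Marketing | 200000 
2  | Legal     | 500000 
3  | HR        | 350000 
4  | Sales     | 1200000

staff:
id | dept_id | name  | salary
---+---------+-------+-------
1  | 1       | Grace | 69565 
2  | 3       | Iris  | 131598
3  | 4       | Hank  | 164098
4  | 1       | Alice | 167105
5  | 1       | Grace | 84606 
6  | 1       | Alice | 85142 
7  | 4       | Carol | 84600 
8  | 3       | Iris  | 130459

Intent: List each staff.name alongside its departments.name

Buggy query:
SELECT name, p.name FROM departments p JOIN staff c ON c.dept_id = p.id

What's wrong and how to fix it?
Bug: 'name' exists in both joined tables, so the database can't tell which one is meant

Fix: Qualify the column with its table alias (c.name)

Corrected query:
SELECT c.name, p.name FROM departments p JOIN staff c ON c.dept_id = p.id

Result:
name  | name     
------+----------
Grace | Marketing
Iris  | HR       
Hank  | Sales    
Alice | Marketing
Grace | Marketing
Alice | Marketing
Carol | Sales    
Iris  | HR       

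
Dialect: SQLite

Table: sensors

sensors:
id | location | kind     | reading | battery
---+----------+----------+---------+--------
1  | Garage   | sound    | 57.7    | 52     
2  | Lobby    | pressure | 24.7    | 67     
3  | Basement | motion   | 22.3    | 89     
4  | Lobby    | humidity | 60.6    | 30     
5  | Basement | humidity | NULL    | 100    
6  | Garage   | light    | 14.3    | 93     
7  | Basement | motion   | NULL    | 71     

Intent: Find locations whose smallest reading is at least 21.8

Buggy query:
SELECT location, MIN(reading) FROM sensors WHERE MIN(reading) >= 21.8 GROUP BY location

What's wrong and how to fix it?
Bug: MIN() in WHERE is a misuse of aggregate

Fix: Use HAVING for the per-group MIN condition

Corrected query:
SELECT location, MIN(reading) FROM sensors GROUP BY location HAVING MIN(reading) >= 21.8

Result:
location | MIN(reading)
---------+-------------
Basement | 22.3        
Lobby    | 24.7        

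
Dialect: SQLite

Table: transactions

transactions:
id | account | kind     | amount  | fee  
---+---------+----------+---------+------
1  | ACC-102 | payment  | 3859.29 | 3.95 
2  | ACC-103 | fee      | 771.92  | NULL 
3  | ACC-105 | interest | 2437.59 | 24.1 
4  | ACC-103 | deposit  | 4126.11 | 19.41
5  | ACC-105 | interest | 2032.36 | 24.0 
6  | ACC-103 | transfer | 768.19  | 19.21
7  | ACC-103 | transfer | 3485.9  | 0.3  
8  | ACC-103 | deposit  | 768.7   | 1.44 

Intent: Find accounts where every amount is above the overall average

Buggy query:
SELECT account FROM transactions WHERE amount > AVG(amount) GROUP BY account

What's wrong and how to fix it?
Bug: AVG() is an aggregate; it can't sit directly in WHERE

Fix: Use a subquery for AVG and a HAVING MIN(...) filter so the condition holds for every row in the group

Corrected query:
SELECT account FROM transactions GROUP BY account HAVING MIN(amount) > (SELECT AVG(amount) FROM transactions)

Result:
account
-------
ACC-102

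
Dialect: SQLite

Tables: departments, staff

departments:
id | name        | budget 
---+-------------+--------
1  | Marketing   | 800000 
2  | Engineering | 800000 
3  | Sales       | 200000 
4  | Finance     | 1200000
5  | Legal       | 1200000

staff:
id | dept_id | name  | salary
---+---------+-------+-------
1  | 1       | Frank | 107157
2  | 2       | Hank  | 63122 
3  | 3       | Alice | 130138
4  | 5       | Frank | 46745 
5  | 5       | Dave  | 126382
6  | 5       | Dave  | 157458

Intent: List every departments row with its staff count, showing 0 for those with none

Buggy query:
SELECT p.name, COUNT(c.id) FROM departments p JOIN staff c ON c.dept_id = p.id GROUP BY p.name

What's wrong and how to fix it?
Bug: INNER JOIN drops departments rows that have no matching staff rows

Fix: Use LEFT JOIN so parents without children still appear (COUNT(c.id) gives 0)

Corrected query:
SELECT p.name, COUNT(c.id) FROM departments p LEFT JOIN staff c ON c.dept_id = p.id GROUP BY p.name

Result:
name        | COUNT(c.id)
------------+------------
Engineering | 1          
Finance     | 0          
Legal       | 3          
Marketing   | 1          
Sales       | 1          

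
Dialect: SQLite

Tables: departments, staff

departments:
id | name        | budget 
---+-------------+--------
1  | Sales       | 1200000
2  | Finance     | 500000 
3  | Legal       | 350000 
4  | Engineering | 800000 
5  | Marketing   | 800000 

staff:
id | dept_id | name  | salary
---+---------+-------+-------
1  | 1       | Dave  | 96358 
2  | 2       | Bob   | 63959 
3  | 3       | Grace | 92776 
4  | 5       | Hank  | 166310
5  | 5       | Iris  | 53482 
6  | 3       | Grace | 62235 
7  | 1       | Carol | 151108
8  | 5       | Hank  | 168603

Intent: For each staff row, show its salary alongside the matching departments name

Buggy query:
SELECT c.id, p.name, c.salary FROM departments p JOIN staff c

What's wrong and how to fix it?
Bug: JOIN with no ON clause produces a cartesian product; every staff row pairs with every departments row

Fix: Specify the join condition linking the foreign key to the parent id

Corrected query:
SELECT c.id, p.name, c.salary FROM departments p JOIN staff c ON c.dept_id = p.id

Result:
id | name      | salary
---+-----------+-------
1  | Sales     | 96358 
2  | Finance   | 63959 
3  | Legal     | 92776 
4  | Marketing | 166310
5  | Marketing | 53482 
6  | Legal     | 62235 
7  | Sales     | 151108
8  | Marketing | 168603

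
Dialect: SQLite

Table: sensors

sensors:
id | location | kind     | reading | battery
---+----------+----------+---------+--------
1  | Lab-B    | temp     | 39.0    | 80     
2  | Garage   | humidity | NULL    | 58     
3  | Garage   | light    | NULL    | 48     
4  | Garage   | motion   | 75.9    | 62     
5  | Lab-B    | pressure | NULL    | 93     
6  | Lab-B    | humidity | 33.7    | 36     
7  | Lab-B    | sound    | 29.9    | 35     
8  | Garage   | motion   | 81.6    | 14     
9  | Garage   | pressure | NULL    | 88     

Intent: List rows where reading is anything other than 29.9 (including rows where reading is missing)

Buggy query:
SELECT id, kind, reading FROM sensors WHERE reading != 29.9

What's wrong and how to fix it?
Bug: 'reading != 29.9' is unknown when reading is NULL, so NULL rows are silently excluded

Fix: Add an explicit OR reading IS NULL to include the missing-value rows

Corrected query:
SELECT id, kind, reading FROM sensors WHERE reading != 29.9 OR reading IS NULL

Result:
id | kind     | reading
---+----------+--------
1  | temp     | 39     
2  | humidity | NULL   
3  | light    | NULL   
4  | motion   | 75.9   
5  | pressure | NULL   
6  | humidity | 33.7   
8  | motion   | 81.6   
9  | pressure | NULL   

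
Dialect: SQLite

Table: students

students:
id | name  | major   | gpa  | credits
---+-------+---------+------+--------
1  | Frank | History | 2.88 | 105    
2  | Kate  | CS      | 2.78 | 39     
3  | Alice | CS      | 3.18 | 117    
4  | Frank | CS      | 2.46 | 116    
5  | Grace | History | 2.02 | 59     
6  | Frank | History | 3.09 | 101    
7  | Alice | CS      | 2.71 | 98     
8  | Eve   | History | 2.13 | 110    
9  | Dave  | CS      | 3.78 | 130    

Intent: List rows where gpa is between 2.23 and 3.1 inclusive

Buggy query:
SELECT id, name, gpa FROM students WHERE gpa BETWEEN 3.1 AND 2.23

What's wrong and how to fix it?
Bug: BETWEEN expects the lower bound first; with 3.1 AND 2.23 the range is empty

Fix: Write BETWEEN 2.23 AND 3.1

Corrected query:
SELECT id, name, gpa FROM students WHERE gpa BETWEEN 2.23 AND 3.1

Result:
id | name  | gpa 
---+-------+-----
1  | Frank | 2.88
2  | Kate  | 2.78
4  | Frank | 2.46
6  | Frank | 3.09
7  | Alice | 2.71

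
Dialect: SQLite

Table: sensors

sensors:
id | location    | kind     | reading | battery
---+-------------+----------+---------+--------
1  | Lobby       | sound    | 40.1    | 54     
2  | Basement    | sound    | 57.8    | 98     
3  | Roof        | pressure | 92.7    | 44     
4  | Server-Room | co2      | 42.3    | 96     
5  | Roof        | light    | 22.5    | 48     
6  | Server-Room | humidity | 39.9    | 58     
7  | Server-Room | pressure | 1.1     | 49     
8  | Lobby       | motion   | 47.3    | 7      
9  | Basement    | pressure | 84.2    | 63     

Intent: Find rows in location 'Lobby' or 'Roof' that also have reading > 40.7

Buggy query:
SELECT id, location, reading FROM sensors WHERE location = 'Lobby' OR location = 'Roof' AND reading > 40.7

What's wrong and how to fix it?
Bug: AND binds tighter than OR, so this parses as location = 'Lobby' OR (location = 'Roof' AND reading > 40.7)

Fix: Add parentheses around the OR so the AND applies to both alternatives

Corrected query:
SELECT id, location, reading FROM sensors WHERE (location = 'Lobby' OR location = 'Roof') AND reading > 40.7

Result:
id | location | reading
---+----------+--------
3  | Roof     | 92.7   
8  | Lobby    | 47.3   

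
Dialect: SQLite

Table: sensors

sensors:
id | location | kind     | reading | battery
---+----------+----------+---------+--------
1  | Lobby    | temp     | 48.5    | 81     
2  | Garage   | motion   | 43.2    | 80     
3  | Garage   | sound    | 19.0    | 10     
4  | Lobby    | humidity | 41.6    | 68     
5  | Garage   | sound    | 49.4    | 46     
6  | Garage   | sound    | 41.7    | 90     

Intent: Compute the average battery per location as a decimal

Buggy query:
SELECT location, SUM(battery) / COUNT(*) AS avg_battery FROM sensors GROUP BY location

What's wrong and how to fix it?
Bug: SUM(battery) and COUNT(*) are both integers; the division truncates the fractional part

Fix: Multiply by 1.0 (or CAST to REAL) to force floating-point division

Corrected query:
SELECT location, SUM(battery) * 1.0 / COUNT(*) AS avg_battery FROM sensors GROUP BY location

Result:
location | avg_battery
---------+------------
Garage   | 56.5       
Lobby    | 74.5       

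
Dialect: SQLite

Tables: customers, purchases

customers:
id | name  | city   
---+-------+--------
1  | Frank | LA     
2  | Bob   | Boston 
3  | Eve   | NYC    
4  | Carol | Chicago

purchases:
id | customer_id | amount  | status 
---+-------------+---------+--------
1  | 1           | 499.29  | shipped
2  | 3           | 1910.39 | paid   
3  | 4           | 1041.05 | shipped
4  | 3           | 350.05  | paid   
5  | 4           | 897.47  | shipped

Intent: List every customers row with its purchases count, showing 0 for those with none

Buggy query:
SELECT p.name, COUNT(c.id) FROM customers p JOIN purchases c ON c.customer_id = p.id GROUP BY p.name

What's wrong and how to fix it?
Bug: An inner join excludes parents with zero children

Fix: Use LEFT JOIN so parents without children still appear (COUNT(c.id) gives 0)

Corrected query:
SELECT p.name, COUNT(c.id) FROM customers p LEFT JOIN purchases c ON c.customer_id = p.id GROUP BY p.name

Result:
name  | COUNT(c.id)
------+------------
Bob   | 0          
Carol | 2          
Eve   | 2          
Frank | 1          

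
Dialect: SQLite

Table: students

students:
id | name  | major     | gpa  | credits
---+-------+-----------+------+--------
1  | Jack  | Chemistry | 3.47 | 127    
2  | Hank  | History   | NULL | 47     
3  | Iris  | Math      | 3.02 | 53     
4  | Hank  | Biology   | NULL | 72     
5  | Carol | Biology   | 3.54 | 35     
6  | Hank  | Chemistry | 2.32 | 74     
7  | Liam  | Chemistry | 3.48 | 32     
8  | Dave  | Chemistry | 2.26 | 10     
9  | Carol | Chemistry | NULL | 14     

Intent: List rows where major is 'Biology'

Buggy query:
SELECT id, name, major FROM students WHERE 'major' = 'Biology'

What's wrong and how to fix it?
Bug: 'major' in single quotes is a string literal, not the column; the comparison is literal-vs-literal and never true

Fix: Remove the quotes around the column name (or use double quotes for an identifier)

Corrected query:
SELECT id, name, major FROM students WHERE major = 'Biology'

Result:
id | name  | major  
---+-------+--------
4  | Hank  | Biology
5  | Carol | Biology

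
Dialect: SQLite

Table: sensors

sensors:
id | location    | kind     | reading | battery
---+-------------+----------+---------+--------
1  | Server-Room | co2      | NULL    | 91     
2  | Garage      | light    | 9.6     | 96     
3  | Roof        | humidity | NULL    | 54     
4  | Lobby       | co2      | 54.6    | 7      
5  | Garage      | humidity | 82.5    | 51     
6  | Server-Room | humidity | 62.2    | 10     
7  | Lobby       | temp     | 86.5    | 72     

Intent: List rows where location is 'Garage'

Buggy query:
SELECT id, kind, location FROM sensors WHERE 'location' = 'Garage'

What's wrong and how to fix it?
Bug: Single quotes denote string literals in SQL; the column name is being compared as a constant string

Fix: Reference the column as location without single quotes

Corrected query:
SELECT id, kind, location FROM sensors WHERE location = 'Garage'

Result:
id | kind     | location
---+----------+---------
2  | light    | Garage  
5  | humidity | Garage  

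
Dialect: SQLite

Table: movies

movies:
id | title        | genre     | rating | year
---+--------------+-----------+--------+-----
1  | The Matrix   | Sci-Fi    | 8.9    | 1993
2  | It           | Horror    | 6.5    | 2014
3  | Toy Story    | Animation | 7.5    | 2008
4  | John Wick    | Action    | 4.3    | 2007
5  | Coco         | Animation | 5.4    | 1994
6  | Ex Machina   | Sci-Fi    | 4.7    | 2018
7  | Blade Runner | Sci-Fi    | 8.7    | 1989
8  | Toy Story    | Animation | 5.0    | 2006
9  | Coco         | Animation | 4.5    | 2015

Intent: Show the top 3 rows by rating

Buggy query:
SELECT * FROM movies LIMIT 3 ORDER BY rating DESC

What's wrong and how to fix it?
Bug: ORDER BY cannot follow LIMIT; LIMIT is the final clause

Fix: Swap the clauses: ORDER BY first, then LIMIT

Corrected query:
SELECT * FROM movies ORDER BY rating DESC LIMIT 3

Result:
id | title        | genre     | rating | year
---+--------------+-----------+--------+-----
1  | The Matrix   | Sci-Fi    | 8.9    | 1993
7  | Blade Runner | Sci-Fi    | 8.7    | 1989
3  | Toy Story    | Animation | 7.5    | 2008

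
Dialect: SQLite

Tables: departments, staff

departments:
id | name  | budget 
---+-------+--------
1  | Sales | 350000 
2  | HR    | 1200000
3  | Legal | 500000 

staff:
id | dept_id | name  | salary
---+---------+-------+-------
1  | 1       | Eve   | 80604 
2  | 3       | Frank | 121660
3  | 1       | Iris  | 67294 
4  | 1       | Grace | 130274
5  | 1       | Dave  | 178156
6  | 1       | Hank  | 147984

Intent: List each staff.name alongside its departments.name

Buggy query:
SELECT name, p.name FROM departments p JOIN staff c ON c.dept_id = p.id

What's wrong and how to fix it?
Bug: 'name' exists in both joined tables, so the database can't tell which one is meant

Fix: Prefix ambiguous columns with the table alias

Corrected query:
SELECT c.name, p.name FROM departments p JOIN staff c ON c.dept_id = p.id

Result:
name  | name 
------+------
Eve   | Sales
Frank | Legal
Iris  | Sales
Grace | Sales
Dave  | Sales
Hank  | Sales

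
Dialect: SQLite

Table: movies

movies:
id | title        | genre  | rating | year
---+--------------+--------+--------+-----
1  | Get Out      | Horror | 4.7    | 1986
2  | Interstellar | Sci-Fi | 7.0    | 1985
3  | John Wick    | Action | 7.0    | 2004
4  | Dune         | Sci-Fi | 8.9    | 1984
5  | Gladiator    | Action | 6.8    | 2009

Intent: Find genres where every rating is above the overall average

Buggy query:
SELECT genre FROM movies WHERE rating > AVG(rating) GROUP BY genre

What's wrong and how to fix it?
Bug: WHERE evaluates per row before aggregation, so AVG() is unavailable

Fix: Use a subquery for AVG and a HAVING MIN(...) filter so the condition holds for every row in the group

Corrected query:
SELECT genre FROM movies GROUP BY genre HAVING MIN(rating) > (SELECT AVG(rating) FROM movies)

Result:
genre 
------
Sci-Fi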